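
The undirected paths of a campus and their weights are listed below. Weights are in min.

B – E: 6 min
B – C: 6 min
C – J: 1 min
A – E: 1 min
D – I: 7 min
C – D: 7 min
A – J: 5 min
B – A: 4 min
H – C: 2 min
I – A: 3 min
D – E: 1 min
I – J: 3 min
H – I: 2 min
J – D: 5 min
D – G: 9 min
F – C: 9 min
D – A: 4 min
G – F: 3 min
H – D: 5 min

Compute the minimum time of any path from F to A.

Running Dijkstra from F:
F: 0
G: 3  (via F)
C: 9  (via F)
J: 10  (via C)
H: 11  (via C)
D: 12  (via G)
E: 13  (via D)
I: 13  (via J)
A: 14  (via E)
Shortest route: F–G–D–E–A = 14 min.

14 min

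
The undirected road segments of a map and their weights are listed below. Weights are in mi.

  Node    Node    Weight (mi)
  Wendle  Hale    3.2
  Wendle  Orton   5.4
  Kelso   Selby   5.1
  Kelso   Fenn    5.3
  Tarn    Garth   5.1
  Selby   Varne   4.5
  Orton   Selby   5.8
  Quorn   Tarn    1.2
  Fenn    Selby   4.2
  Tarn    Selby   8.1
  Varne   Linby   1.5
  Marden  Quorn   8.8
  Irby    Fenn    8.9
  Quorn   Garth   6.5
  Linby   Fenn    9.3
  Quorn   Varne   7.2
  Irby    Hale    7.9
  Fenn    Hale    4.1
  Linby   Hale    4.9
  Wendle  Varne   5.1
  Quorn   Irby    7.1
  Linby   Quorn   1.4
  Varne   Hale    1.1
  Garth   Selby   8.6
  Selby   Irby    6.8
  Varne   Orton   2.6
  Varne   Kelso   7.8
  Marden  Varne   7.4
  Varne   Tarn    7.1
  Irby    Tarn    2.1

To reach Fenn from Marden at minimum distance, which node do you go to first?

Varne

Enumerating some paths:
Marden - Varne - Hale - Fenn: 7.4+1.1+4.1 = 12.6
Marden - Varne - Selby - Fenn: 7.4+4.5+4.2 = 16.1
Marden - Quorn - Linby - Varne - Hale - Fenn: 8.8+1.4+1.5+1.1+4.1 = 16.9
The minimum is 12.6 mi via Marden - Varne - Hale - Fenn.
So from Marden the first move is to Varne.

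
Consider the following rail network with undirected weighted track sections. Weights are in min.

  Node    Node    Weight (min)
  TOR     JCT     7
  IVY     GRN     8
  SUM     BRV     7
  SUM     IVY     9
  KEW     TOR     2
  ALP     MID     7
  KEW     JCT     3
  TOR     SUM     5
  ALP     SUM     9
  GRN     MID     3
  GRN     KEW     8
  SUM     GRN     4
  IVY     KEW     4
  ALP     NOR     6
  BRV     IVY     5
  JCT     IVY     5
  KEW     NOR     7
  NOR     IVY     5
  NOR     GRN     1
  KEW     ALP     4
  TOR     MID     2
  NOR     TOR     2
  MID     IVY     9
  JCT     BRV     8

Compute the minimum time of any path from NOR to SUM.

Shortest distances from NOR:
NOR: 0
GRN: 1  (via NOR)
TOR: 2  (via NOR)
KEW: 4  (via TOR)
MID: 4  (via GRN)
SUM: 5  (via GRN)
Shortest route: NOR → GRN → SUM = 5 min.

5 min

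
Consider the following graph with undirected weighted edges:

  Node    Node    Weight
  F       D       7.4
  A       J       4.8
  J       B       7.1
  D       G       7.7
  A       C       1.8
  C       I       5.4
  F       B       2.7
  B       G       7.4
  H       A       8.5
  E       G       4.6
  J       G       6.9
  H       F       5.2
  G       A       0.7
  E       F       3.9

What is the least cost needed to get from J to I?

Running Dijkstra from J:
J: 0
A: 4.8  (via J)
G: 5.5  (via A)
C: 6.6  (via A)
B: 7.1  (via J)
F: 9.8  (via B)
E: 10.1  (via G)
I: 12  (via C)
Shortest route: J–A–C–I = 12.

12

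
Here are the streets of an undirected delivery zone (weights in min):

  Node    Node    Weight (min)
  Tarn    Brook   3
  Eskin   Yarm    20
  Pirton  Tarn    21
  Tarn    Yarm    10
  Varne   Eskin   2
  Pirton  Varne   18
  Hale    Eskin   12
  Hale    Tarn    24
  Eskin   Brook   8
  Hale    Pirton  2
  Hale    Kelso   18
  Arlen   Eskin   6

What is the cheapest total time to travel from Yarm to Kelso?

Settle nodes by increasing distance from Yarm:
Yarm: 0
Tarn: 10  (via Yarm)
Brook: 13  (via Tarn)
Eskin: 20  (via Yarm)
Varne: 22  (via Eskin)
Arlen: 26  (via Eskin)
Pirton: 31  (via Tarn)
Hale: 32  (via Eskin)
Kelso: 50  (via Hale)
Shortest route: Yarm → Eskin → Hale → Kelso = 50 min.

50 min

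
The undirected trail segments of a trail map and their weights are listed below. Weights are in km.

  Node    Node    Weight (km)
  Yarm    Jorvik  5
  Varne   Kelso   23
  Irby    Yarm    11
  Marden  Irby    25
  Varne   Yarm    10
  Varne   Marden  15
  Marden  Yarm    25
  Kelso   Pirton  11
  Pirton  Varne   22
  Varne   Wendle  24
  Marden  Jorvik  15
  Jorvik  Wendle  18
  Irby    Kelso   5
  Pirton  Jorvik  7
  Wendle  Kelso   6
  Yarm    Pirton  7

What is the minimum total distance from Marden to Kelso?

30 km

Shortest distances from Marden:
Marden: 0
Jorvik: 15  (via Marden)
Varne: 15  (via Marden)
Yarm: 20  (via Jorvik)
Pirton: 22  (via Jorvik)
Irby: 25  (via Marden)
Kelso: 30  (via Irby)
Shortest route: Marden–Irby–Kelso = 30 km.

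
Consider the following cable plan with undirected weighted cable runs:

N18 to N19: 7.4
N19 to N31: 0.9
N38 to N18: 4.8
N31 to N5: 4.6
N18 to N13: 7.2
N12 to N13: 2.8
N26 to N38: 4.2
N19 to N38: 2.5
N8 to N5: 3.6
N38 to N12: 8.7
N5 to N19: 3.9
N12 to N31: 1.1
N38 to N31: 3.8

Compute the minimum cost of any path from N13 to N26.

11.5

Shortest distances from N13:
N13: 0
N12: 2.8  (via N13)
N31: 3.9  (via N12)
N19: 4.8  (via N31)
N18: 7.2  (via N13)
N38: 7.3  (via N19)
N5: 8.5  (via N31)
N26: 11.5  (via N38)
Shortest route: N13–N12–N31–N19–N38–N26 = 11.5.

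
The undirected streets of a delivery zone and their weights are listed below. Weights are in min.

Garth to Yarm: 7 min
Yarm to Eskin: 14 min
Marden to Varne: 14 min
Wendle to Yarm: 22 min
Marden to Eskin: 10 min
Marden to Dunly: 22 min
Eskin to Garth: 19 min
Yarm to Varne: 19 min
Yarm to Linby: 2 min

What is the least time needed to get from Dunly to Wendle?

Settle nodes by increasing distance from Dunly:
Dunly: 0
Marden: 22  (via Dunly)
Eskin: 32  (via Marden)
Varne: 36  (via Marden)
Yarm: 46  (via Eskin)
Linby: 48  (via Yarm)
Garth: 51  (via Eskin)
Wendle: 68  (via Yarm)
Shortest route: Dunly–Marden–Eskin–Yarm–Wendle = 68 min.

68 min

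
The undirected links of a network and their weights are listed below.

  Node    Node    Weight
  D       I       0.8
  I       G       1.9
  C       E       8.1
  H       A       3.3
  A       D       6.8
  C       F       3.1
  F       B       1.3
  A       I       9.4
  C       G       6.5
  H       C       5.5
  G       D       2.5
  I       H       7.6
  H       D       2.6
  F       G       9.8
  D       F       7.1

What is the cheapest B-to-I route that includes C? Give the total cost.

Best B to C: B–F–C costing 4.4
Best C to I: C–G–I costing 8.4
Total via C: 4.4 + 8.4 = 12.8.

12.8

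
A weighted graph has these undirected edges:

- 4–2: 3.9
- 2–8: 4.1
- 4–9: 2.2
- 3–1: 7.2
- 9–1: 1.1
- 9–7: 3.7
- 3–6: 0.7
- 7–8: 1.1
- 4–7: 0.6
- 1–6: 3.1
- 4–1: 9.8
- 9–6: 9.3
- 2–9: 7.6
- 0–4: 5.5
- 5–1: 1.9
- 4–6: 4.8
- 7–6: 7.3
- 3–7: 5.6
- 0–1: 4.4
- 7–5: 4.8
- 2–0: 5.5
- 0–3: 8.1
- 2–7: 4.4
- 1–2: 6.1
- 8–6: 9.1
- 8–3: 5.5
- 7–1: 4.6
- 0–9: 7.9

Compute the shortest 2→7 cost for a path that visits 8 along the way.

5.2

Shortest 2→8: 2 → 8 = 4.1
Best 8 to 7: 8 → 7 costing 1.1
Total via 8: 4.1 + 1.1 = 5.2.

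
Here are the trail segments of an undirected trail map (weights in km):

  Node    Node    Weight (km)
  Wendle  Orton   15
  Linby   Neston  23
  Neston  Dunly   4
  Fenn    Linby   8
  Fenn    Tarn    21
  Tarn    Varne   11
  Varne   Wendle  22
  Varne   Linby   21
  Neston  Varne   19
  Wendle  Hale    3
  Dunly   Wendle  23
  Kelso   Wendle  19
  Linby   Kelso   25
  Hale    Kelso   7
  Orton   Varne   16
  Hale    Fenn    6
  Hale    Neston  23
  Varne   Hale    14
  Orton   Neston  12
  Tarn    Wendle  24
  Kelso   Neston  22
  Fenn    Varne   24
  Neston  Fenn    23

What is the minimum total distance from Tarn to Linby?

29 km

Compare a few routes:
Tarn–Varne–Linby: 11+21 = 32
Tarn–Fenn–Linby: 21+8 = 29
Tarn–Varne–Hale–Fenn–Linby: 11+14+6+8 = 39
The minimum is 29 km via Tarn–Fenn–Linby.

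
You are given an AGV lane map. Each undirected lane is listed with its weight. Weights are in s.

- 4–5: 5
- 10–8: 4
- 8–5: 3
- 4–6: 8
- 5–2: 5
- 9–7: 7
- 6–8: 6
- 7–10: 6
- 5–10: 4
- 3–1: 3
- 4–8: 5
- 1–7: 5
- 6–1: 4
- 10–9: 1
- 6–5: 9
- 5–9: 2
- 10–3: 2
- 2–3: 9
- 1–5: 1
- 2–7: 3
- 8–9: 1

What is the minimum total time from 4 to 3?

9 s

Shortest distances from 4:
4: 0
5: 5  (via 4)
8: 5  (via 4)
1: 6  (via 5)
9: 6  (via 8)
10: 7  (via 9)
6: 8  (via 4)
3: 9  (via 1)
Shortest route: 4–5–1–3 = 9 s.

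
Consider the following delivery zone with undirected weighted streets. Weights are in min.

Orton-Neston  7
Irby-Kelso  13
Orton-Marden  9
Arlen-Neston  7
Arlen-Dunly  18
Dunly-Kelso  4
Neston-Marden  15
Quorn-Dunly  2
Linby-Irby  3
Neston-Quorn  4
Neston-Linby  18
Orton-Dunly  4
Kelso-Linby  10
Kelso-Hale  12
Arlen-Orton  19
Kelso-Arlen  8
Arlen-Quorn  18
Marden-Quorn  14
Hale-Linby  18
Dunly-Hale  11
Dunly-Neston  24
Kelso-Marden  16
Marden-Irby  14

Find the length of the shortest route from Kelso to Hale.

Compare a few routes:
Kelso–Linby–Hale: 10+18 = 28
Kelso–Hale: 12 = 12
Kelso–Dunly–Hale: 4+11 = 15
The minimum is 12 min via Kelso–Hale.

12 min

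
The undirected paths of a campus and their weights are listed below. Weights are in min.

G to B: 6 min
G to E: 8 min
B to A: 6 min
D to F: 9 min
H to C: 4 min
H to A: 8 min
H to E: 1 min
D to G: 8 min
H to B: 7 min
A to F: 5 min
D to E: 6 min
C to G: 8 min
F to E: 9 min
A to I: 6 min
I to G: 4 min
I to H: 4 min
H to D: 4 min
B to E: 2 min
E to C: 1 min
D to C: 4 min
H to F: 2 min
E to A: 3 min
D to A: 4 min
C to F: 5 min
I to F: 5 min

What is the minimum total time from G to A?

Compare a few routes:
G → B → E → A: 6+2+3 = 11
G → I → A: 4+6 = 10
G → E → A: 8+3 = 11
Cheapest is G → I → A at 10 min.

10 min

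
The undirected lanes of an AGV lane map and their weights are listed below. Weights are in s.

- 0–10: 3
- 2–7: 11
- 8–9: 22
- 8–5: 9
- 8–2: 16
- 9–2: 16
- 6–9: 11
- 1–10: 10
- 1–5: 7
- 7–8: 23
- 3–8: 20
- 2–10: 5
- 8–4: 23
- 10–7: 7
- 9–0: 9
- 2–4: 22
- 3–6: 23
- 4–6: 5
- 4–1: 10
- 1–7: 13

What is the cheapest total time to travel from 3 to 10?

Settle nodes by increasing distance from 3:
3: 0
8: 20  (via 3)
6: 23  (via 3)
4: 28  (via 6)
5: 29  (via 8)
9: 34  (via 6)
1: 36  (via 5)
2: 36  (via 8)
10: 41  (via 2)
Shortest route: 3–8–2–10 = 41 s.

41 s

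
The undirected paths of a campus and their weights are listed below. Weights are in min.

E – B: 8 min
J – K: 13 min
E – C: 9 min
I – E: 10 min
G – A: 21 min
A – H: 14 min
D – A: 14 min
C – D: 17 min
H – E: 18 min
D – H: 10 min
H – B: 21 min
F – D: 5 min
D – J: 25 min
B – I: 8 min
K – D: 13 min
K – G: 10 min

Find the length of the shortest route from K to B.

44 min

Shortest distances from K:
K: 0
G: 10  (via K)
D: 13  (via K)
J: 13  (via K)
F: 18  (via D)
H: 23  (via D)
A: 27  (via D)
C: 30  (via D)
E: 39  (via C)
B: 44  (via H)
Shortest route: K → D → H → B = 44 min.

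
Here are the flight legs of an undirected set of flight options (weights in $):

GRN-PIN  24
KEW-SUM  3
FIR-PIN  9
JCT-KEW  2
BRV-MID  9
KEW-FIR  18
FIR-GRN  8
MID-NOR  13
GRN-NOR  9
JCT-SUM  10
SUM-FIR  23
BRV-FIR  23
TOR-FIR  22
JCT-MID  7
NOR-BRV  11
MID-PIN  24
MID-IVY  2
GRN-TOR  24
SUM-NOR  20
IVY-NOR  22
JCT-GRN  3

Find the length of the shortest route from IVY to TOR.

Shortest distances from IVY:
IVY: 0
MID: 2  (via IVY)
JCT: 9  (via MID)
KEW: 11  (via JCT)
BRV: 11  (via MID)
GRN: 12  (via JCT)
SUM: 14  (via KEW)
NOR: 15  (via MID)
FIR: 20  (via GRN)
PIN: 26  (via MID)
TOR: 36  (via GRN)
Shortest route: IVY → MID → JCT → GRN → TOR = $36.

$36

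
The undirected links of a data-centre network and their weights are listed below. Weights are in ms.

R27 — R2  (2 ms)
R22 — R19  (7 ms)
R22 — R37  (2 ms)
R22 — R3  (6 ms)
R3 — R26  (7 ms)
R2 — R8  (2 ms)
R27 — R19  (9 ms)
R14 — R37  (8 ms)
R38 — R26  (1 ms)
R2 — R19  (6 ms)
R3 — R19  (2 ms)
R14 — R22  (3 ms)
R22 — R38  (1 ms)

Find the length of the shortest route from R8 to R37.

17 ms

Candidate routes:
R8 → R2 → R19 → R22 → R37: 2+6+7+2 = 17
R8 → R2 → R19 → R3 → R22 → R37: 2+6+2+6+2 = 18
The minimum is 17 ms via R8 → R2 → R19 → R22 → R37.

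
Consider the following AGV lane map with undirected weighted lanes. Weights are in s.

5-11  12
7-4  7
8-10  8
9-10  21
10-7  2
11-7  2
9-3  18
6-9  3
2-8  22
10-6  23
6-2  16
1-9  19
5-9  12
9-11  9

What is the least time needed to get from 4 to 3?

Enumerating some paths:
4 - 7 - 11 - 5 - 9 - 3: 7+2+12+12+18 = 51
4 - 7 - 11 - 9 - 3: 7+2+9+18 = 36
4 - 7 - 10 - 9 - 3: 7+2+21+18 = 48
Cheapest is 4 - 7 - 11 - 9 - 3 at 36 s.

36 s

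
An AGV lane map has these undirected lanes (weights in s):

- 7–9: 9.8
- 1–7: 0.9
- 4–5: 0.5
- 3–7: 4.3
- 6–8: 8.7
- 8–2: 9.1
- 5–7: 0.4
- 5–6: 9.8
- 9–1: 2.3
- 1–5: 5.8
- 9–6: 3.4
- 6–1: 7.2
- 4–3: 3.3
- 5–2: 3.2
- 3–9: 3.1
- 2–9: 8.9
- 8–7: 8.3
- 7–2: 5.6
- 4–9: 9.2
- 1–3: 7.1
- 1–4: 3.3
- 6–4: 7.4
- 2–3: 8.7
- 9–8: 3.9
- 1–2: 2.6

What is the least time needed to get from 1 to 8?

Compare a few routes:
1 - 9 - 8: 2.3+3.9 = 6.2
1 - 7 - 8: 0.9+8.3 = 9.2
Cheapest is 1 - 9 - 8 at 6.2 s.

6.2 s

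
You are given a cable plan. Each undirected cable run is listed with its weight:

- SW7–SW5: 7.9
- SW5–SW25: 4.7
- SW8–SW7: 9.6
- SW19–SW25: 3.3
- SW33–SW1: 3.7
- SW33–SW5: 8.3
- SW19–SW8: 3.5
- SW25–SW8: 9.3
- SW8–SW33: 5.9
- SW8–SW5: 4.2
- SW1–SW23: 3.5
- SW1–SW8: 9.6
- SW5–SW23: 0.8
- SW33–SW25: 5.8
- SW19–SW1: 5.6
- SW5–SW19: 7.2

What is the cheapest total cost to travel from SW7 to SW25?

12.6

Candidate routes:
SW7 → SW8 → SW19 → SW25: 9.6+3.5+3.3 = 16.4
SW7 → SW5 → SW25: 7.9+4.7 = 12.6
The minimum is 12.6 via SW7 → SW5 → SW25.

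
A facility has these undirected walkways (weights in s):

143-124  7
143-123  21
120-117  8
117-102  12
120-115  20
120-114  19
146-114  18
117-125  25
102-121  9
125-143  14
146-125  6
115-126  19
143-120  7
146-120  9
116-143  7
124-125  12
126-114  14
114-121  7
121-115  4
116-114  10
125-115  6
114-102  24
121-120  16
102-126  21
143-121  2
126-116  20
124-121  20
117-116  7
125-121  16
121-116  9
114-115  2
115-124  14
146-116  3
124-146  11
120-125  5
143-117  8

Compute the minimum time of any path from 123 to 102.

32 s

Shortest distances from 123:
123: 0
143: 21  (via 123)
121: 23  (via 143)
115: 27  (via 121)
120: 28  (via 143)
116: 28  (via 143)
124: 28  (via 143)
117: 29  (via 143)
114: 29  (via 115)
146: 31  (via 116)
102: 32  (via 121)
Shortest route: 123 → 143 → 121 → 102 = 32 s.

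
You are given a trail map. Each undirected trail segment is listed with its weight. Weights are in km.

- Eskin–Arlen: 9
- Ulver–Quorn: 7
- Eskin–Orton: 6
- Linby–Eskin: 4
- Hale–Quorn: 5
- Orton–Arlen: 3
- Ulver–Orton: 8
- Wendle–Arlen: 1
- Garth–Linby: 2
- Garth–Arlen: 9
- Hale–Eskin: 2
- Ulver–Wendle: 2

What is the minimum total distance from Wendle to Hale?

12 km

Running Dijkstra from Wendle:
Wendle: 0
Arlen: 1  (via Wendle)
Ulver: 2  (via Wendle)
Orton: 4  (via Arlen)
Quorn: 9  (via Ulver)
Garth: 10  (via Arlen)
Eskin: 10  (via Arlen)
Linby: 12  (via Garth)
Hale: 12  (via Eskin)
Shortest route: Wendle → Arlen → Eskin → Hale = 12 km.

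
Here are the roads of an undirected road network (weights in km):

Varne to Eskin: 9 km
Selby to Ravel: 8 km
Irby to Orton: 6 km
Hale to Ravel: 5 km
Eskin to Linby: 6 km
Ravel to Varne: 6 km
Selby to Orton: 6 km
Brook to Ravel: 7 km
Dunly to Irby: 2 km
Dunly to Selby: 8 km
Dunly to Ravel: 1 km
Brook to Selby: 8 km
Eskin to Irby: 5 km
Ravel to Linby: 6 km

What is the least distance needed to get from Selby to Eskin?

15 km

Settle nodes by increasing distance from Selby:
Selby: 0
Orton: 6  (via Selby)
Brook: 8  (via Selby)
Ravel: 8  (via Selby)
Dunly: 8  (via Selby)
Irby: 10  (via Dunly)
Hale: 13  (via Ravel)
Varne: 14  (via Ravel)
Linby: 14  (via Ravel)
Eskin: 15  (via Irby)
Shortest route: Selby–Dunly–Irby–Eskin = 15 km.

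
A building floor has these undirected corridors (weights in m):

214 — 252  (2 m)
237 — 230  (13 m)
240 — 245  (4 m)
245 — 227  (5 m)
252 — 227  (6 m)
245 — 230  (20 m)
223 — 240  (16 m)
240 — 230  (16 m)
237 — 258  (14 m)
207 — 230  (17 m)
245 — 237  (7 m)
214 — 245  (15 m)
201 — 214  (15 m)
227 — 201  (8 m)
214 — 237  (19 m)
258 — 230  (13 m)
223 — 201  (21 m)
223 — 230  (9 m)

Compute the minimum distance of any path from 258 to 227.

26 m

Compare a few routes:
258 → 230 → 237 → 245 → 227: 13+13+7+5 = 38
258 → 237 → 245 → 227: 14+7+5 = 26
258 → 230 → 240 → 245 → 227: 13+16+4+5 = 38
Cheapest is 258 → 237 → 245 → 227 at 26 m.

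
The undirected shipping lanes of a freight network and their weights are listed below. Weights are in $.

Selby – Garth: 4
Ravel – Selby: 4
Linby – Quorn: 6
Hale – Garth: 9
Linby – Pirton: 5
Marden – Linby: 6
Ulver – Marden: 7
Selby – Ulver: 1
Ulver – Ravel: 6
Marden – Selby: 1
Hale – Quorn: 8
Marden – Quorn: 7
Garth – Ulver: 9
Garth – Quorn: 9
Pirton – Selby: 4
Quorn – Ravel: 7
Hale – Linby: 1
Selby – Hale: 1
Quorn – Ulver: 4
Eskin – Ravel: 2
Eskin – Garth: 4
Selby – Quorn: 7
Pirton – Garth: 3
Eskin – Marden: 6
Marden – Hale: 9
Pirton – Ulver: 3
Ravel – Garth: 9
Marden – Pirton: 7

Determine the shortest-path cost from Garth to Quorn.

Compare a few routes:
Garth–Pirton–Ulver–Quorn: 3+3+4 = 10
Garth–Quorn: 9 = 9
The minimum is $9 via Garth–Quorn.

$9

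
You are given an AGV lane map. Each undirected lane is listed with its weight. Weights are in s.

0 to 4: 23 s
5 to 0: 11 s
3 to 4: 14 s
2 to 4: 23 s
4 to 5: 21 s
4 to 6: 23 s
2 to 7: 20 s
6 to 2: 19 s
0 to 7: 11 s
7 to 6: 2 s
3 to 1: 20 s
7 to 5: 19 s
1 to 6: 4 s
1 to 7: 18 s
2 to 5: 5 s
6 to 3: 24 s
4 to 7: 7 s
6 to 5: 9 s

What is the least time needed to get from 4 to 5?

18 s

Running Dijkstra from 4:
4: 0
7: 7  (via 4)
6: 9  (via 7)
1: 13  (via 6)
3: 14  (via 4)
0: 18  (via 7)
5: 18  (via 6)
Shortest route: 4 → 7 → 6 → 5 = 18 s.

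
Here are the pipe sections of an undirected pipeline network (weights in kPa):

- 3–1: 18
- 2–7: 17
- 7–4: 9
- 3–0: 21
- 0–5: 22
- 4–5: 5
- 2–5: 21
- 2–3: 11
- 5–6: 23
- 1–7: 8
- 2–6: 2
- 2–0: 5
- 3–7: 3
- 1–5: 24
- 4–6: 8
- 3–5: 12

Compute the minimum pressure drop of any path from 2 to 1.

Enumerating some paths:
2–3–1: 11+18 = 29
2–6–4–7–1: 2+8+9+8 = 27
2–3–7–1: 11+3+8 = 22
2–7–1: 17+8 = 25
Cheapest is 2–3–7–1 at 22 kPa.

22 kPa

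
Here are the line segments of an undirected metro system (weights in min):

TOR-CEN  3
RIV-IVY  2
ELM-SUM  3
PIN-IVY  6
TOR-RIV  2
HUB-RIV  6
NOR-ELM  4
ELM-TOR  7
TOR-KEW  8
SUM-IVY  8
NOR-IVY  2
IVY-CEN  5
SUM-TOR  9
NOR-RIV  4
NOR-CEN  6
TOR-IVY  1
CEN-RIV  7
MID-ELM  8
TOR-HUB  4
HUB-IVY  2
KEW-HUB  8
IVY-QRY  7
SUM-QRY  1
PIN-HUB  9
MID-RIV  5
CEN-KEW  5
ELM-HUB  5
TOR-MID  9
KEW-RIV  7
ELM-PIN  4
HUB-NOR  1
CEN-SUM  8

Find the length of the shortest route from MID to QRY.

12 min

Compare a few routes:
MID–RIV–IVY–SUM–QRY: 5+2+8+1 = 16
MID–RIV–TOR–IVY–QRY: 5+2+1+7 = 15
MID–ELM–SUM–QRY: 8+3+1 = 12
MID–RIV–IVY–QRY: 5+2+7 = 14
The minimum is 12 min via MID–ELM–SUM–QRY.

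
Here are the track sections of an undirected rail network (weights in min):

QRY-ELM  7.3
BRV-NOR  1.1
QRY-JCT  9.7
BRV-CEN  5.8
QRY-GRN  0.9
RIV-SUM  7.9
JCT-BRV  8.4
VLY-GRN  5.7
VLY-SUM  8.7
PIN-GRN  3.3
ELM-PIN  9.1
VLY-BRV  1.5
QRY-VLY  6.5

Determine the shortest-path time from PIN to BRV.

Candidate routes:
PIN - GRN - VLY - BRV: 3.3+5.7+1.5 = 10.5
PIN - GRN - QRY - JCT - BRV: 3.3+0.9+9.7+8.4 = 22.3
PIN - GRN - QRY - VLY - BRV: 3.3+0.9+6.5+1.5 = 12.2
PIN - ELM - QRY - VLY - BRV: 9.1+7.3+6.5+1.5 = 24.4
The minimum is 10.5 min via PIN - GRN - VLY - BRV.

10.5 min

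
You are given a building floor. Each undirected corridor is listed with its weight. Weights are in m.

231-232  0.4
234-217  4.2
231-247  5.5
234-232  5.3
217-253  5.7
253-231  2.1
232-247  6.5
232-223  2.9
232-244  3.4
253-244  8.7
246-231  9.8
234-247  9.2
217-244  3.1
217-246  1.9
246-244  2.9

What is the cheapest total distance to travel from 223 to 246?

Settle nodes by increasing distance from 223:
223: 0
232: 2.9  (via 223)
231: 3.3  (via 232)
253: 5.4  (via 231)
244: 6.3  (via 232)
234: 8.2  (via 232)
247: 8.8  (via 231)
246: 9.2  (via 244)
Shortest route: 223–232–244–246 = 9.2 m.

9.2 m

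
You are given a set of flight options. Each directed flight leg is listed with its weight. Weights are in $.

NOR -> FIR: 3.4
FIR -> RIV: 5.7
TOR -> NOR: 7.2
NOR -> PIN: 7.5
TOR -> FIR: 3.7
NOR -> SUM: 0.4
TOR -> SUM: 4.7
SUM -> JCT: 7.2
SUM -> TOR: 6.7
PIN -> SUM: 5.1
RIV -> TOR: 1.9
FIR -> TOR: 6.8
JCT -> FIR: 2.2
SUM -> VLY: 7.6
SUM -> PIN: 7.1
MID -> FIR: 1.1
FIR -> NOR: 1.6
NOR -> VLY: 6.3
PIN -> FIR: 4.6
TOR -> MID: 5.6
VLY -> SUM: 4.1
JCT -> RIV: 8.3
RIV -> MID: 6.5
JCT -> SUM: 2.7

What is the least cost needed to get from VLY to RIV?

Running Dijkstra from VLY:
VLY: 0
SUM: 4.1  (via VLY)
TOR: 10.8  (via SUM)
PIN: 11.2  (via SUM)
JCT: 11.3  (via SUM)
FIR: 13.5  (via JCT)
NOR: 15.1  (via FIR)
MID: 16.4  (via TOR)
RIV: 19.2  (via FIR)
Shortest route: VLY → SUM → JCT → FIR → RIV = $19.2.

$19.2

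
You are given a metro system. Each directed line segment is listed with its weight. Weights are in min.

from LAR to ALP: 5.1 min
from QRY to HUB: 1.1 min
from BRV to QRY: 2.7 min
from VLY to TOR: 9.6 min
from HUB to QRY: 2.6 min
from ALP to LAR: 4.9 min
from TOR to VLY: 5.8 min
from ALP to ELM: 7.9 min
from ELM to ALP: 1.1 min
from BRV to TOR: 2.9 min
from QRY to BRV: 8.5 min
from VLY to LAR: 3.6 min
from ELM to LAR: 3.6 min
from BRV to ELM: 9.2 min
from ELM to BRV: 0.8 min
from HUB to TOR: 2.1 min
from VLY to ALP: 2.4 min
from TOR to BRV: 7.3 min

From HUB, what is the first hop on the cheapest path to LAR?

Compare a few routes:
HUB → TOR → VLY → ALP → LAR: 2.1+5.8+2.4+4.9 = 15.2
HUB → TOR → VLY → ALP → ELM → LAR: 2.1+5.8+2.4+7.9+3.6 = 21.8
HUB → TOR → VLY → LAR: 2.1+5.8+3.6 = 11.5
Cheapest is HUB → TOR → VLY → LAR at 11.5 min.
So from HUB the first move is to TOR.

TOR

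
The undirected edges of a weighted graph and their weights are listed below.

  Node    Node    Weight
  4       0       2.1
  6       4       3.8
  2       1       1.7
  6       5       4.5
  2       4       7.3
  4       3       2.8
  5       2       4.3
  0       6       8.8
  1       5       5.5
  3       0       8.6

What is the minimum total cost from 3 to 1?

11.8

Enumerating some paths:
3 - 4 - 6 - 5 - 1: 2.8+3.8+4.5+5.5 = 16.6
3 - 4 - 2 - 1: 2.8+7.3+1.7 = 11.8
Cheapest is 3 - 4 - 2 - 1 at 11.8.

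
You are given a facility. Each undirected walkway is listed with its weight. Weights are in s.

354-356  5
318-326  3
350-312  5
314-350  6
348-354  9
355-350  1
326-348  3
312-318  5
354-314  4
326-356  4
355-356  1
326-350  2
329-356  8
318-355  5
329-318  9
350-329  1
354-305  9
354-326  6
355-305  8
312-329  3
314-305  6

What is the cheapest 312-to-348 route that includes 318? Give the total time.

11 s

Shortest 312→318: 312 → 318 = 5
Shortest 318→348: 318 → 326 → 348 = 6
Total via 318: 5 + 6 = 11 s.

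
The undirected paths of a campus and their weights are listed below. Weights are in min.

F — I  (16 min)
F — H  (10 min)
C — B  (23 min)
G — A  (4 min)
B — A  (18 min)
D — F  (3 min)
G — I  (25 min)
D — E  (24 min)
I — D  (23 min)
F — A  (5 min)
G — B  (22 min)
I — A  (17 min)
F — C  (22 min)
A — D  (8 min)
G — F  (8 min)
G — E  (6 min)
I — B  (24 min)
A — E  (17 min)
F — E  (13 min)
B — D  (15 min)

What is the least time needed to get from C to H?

32 min

Running Dijkstra from C:
C: 0
F: 22  (via C)
B: 23  (via C)
D: 25  (via F)
A: 27  (via F)
G: 30  (via F)
H: 32  (via F)
Shortest route: C → F → H = 32 min.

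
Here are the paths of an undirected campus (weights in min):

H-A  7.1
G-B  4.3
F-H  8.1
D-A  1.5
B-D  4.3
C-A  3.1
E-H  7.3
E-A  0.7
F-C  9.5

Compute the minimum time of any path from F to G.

Settle nodes by increasing distance from F:
F: 0
H: 8.1  (via F)
C: 9.5  (via F)
A: 12.6  (via C)
E: 13.3  (via A)
D: 14.1  (via A)
B: 18.4  (via D)
G: 22.7  (via B)
Shortest route: F–C–A–D–B–G = 22.7 min.

22.7 min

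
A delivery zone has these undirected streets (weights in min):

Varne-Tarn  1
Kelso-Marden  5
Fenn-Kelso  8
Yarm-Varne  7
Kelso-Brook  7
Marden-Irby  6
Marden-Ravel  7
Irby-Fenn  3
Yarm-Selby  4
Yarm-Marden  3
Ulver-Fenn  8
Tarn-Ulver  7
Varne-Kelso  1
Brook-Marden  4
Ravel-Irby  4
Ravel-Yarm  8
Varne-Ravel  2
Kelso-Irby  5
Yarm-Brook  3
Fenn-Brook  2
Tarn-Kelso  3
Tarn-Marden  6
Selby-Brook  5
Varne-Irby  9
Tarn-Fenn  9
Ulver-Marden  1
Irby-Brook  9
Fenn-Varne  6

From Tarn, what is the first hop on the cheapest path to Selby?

Varne

Candidate routes:
Tarn–Marden–Yarm–Selby: 6+3+4 = 13
Tarn–Varne–Fenn–Brook–Selby: 1+6+2+5 = 14
Tarn–Varne–Yarm–Selby: 1+7+4 = 12
Tarn–Varne–Kelso–Brook–Selby: 1+1+7+5 = 14
The minimum is 12 min via Tarn–Varne–Yarm–Selby.
So from Tarn the first move is to Varne.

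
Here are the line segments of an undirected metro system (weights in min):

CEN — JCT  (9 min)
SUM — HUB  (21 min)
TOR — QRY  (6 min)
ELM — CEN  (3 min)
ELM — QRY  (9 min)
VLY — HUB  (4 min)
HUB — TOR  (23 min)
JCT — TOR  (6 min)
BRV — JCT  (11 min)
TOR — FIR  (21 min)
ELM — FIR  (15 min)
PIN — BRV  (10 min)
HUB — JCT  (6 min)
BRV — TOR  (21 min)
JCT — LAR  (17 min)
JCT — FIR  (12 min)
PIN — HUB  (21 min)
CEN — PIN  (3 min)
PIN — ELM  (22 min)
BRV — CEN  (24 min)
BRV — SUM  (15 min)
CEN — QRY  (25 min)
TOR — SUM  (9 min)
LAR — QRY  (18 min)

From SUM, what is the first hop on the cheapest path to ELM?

Enumerating some paths:
SUM - BRV - JCT - CEN - ELM: 15+11+9+3 = 38
SUM - TOR - JCT - CEN - ELM: 9+6+9+3 = 27
SUM - TOR - QRY - ELM: 9+6+9 = 24
SUM - BRV - PIN - CEN - ELM: 15+10+3+3 = 31
The minimum is 24 min via SUM - TOR - QRY - ELM.
So from SUM the first move is to TOR.

TOR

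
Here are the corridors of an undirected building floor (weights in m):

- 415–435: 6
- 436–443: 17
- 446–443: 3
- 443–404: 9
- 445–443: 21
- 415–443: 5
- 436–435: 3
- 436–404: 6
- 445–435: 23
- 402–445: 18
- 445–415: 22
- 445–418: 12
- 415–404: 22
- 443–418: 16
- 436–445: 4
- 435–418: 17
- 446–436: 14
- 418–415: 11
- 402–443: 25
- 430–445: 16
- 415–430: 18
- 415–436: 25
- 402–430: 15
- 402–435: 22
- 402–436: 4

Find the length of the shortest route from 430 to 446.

Shortest distances from 430:
430: 0
402: 15  (via 430)
445: 16  (via 430)
415: 18  (via 430)
436: 19  (via 402)
435: 22  (via 436)
443: 23  (via 415)
404: 25  (via 436)
446: 26  (via 443)
Shortest route: 430–415–443–446 = 26 m.

26 m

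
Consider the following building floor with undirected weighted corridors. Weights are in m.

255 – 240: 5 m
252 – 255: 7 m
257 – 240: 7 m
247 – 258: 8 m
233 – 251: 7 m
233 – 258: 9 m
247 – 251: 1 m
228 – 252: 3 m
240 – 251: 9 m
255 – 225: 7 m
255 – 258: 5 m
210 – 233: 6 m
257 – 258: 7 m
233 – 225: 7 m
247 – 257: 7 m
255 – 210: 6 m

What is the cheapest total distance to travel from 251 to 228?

Enumerating some paths:
251–247–257–258–255–252–228: 1+7+7+5+7+3 = 30
251–247–258–255–252–228: 1+8+5+7+3 = 24
251–233–210–255–252–228: 7+6+6+7+3 = 29
Cheapest is 251–247–258–255–252–228 at 24 m.

24 m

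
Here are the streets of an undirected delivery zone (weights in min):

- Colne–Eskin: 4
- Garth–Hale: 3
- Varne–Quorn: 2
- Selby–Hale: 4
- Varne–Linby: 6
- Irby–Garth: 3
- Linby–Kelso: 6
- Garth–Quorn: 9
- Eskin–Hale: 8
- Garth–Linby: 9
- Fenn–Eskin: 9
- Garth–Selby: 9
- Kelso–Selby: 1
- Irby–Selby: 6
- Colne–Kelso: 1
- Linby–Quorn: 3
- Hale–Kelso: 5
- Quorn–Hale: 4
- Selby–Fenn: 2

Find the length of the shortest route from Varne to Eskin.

Shortest distances from Varne:
Varne: 0
Quorn: 2  (via Varne)
Linby: 5  (via Quorn)
Hale: 6  (via Quorn)
Garth: 9  (via Hale)
Selby: 10  (via Hale)
Kelso: 11  (via Linby)
Fenn: 12  (via Selby)
Irby: 12  (via Garth)
Colne: 12  (via Kelso)
Eskin: 14  (via Hale)
Shortest route: Varne–Quorn–Hale–Eskin = 14 min.

14 min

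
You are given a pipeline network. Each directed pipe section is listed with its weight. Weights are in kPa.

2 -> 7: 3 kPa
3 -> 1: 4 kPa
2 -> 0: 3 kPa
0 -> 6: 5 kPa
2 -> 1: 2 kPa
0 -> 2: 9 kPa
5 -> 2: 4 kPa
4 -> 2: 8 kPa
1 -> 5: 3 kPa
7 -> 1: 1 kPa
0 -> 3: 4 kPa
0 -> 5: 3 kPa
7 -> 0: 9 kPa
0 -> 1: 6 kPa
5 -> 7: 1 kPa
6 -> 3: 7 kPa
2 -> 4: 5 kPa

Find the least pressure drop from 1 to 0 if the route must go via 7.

Shortest 1→7: 1 → 5 → 7 = 4
Best 7 to 0: 7 → 0 costing 9
Total via 7: 4 + 9 = 13 kPa.

13 kPa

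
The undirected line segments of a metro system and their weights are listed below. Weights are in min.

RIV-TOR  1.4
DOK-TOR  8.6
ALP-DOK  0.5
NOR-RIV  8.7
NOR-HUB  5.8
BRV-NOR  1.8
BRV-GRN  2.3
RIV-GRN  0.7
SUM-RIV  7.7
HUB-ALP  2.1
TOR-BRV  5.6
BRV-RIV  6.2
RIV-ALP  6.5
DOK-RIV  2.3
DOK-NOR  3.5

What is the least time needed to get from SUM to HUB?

Compare a few routes:
SUM–RIV–DOK–ALP–HUB: 7.7+2.3+0.5+2.1 = 12.6
SUM–RIV–ALP–HUB: 7.7+6.5+2.1 = 16.3
Cheapest is SUM–RIV–DOK–ALP–HUB at 12.6 min.

12.6 min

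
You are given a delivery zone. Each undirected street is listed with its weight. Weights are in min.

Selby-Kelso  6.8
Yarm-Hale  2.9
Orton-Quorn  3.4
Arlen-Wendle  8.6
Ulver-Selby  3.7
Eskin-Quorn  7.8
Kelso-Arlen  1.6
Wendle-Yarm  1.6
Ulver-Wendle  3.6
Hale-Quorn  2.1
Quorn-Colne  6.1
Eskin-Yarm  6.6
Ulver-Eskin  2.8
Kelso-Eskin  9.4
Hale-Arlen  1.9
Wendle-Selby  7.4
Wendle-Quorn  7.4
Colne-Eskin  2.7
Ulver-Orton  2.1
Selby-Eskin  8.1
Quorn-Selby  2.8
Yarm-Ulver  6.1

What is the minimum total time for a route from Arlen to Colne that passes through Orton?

Shortest Arlen→Orton: Arlen → Hale → Quorn → Orton = 7.4
Best Orton to Colne: Orton → Ulver → Eskin → Colne costing 7.6
Total via Orton: 7.4 + 7.6 = 15 min.

15 min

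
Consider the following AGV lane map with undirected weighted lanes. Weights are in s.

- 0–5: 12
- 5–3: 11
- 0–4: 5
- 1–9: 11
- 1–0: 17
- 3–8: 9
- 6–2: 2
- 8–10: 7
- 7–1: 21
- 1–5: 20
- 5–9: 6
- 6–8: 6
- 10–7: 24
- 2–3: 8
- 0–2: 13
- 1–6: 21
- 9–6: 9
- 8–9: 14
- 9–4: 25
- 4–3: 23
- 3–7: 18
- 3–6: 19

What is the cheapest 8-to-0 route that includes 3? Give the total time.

Shortest 8→3: 8 → 3 = 9
Shortest 3→0: 3 → 2 → 0 = 21
Total via 3: 9 + 21 = 30 s.

30 s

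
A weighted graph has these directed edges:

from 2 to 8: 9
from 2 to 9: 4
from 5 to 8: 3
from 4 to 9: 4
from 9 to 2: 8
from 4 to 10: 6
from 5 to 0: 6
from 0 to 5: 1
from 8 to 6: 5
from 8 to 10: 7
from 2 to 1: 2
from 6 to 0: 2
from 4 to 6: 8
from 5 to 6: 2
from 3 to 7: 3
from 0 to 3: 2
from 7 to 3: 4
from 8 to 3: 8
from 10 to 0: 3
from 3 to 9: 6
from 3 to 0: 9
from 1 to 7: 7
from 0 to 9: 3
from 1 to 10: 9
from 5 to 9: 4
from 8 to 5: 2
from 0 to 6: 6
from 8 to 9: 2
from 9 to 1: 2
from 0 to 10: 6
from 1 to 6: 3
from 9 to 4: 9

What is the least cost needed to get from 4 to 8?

Shortest distances from 4:
4: 0
9: 4  (via 4)
1: 6  (via 9)
10: 6  (via 4)
6: 8  (via 4)
0: 9  (via 10)
5: 10  (via 0)
3: 11  (via 0)
2: 12  (via 9)
7: 13  (via 1)
8: 13  (via 5)
Shortest route: 4 → 10 → 0 → 5 → 8 = 13.

13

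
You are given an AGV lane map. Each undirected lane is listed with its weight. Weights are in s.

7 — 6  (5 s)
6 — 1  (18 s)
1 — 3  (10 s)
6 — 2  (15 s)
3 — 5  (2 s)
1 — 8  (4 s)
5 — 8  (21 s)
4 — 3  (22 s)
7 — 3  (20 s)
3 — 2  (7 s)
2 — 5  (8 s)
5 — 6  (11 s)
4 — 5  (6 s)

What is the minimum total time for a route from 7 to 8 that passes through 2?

Shortest 7→2: 7–6–2 = 20
Shortest 2→8: 2–3–1–8 = 21
Total via 2: 20 + 21 = 41 s.

41 s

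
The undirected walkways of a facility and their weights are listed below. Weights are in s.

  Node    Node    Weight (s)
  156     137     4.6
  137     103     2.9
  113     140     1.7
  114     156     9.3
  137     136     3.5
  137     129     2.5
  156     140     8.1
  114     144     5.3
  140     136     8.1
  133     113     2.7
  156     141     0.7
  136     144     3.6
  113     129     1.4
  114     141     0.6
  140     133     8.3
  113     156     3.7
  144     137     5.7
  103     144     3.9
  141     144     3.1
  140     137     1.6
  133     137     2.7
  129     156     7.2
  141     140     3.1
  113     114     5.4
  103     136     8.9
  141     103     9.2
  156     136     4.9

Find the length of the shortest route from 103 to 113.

6.2 s

Enumerating some paths:
103–137–156–113: 2.9+4.6+3.7 = 11.2
103–137–140–113: 2.9+1.6+1.7 = 6.2
103–137–129–113: 2.9+2.5+1.4 = 6.8
103–137–133–113: 2.9+2.7+2.7 = 8.3
The minimum is 6.2 s via 103–137–140–113.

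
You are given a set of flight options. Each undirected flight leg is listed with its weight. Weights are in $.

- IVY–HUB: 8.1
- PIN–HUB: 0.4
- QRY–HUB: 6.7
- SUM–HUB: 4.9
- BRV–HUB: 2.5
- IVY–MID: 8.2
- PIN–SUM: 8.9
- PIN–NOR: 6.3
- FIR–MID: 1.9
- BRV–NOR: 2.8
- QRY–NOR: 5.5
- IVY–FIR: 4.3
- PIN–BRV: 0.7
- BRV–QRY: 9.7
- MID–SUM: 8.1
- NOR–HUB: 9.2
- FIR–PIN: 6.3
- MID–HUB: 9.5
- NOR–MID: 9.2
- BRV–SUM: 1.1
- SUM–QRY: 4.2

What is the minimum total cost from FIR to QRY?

Candidate routes:
FIR → PIN → BRV → SUM → QRY: 6.3+0.7+1.1+4.2 = 12.3
FIR → MID → SUM → QRY: 1.9+8.1+4.2 = 14.2
FIR → PIN → HUB → QRY: 6.3+0.4+6.7 = 13.4
The minimum is $12.3 via FIR → PIN → BRV → SUM → QRY.

$12.3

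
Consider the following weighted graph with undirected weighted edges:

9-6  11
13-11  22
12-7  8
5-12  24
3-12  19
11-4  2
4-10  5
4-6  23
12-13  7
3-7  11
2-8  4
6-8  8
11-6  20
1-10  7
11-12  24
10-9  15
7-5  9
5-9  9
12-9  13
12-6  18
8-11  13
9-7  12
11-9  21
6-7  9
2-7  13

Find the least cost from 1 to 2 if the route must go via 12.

Best 1 to 12: 1–10–9–12 costing 35
Best 12 to 2: 12–7–2 costing 21
Total via 12: 35 + 21 = 56.

56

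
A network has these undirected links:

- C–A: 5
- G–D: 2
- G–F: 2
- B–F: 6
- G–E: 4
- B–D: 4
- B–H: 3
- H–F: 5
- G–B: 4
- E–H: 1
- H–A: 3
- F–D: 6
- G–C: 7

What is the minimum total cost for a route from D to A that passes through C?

14

Shortest D→C: D–G–C = 9
Shortest C→A: C–A = 5
Total via C: 9 + 5 = 14.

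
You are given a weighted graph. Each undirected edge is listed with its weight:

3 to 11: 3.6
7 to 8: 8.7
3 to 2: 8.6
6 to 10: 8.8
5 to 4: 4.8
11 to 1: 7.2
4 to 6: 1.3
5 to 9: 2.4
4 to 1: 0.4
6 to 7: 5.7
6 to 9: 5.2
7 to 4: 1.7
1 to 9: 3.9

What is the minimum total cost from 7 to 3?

Compare a few routes:
7 - 4 - 5 - 9 - 1 - 11 - 3: 1.7+4.8+2.4+3.9+7.2+3.6 = 23.6
7 - 4 - 6 - 9 - 1 - 11 - 3: 1.7+1.3+5.2+3.9+7.2+3.6 = 22.9
7 - 4 - 1 - 11 - 3: 1.7+0.4+7.2+3.6 = 12.9
7 - 6 - 4 - 1 - 11 - 3: 5.7+1.3+0.4+7.2+3.6 = 18.2
Cheapest is 7 - 4 - 1 - 11 - 3 at 12.9.

12.9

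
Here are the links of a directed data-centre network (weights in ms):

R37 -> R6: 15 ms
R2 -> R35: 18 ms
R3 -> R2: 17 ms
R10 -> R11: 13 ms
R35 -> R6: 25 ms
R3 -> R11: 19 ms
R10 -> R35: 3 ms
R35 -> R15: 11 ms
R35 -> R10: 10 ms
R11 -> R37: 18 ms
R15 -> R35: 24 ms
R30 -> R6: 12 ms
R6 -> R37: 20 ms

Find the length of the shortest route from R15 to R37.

65 ms

Shortest distances from R15:
R15: 0
R35: 24  (via R15)
R10: 34  (via R35)
R11: 47  (via R10)
R6: 49  (via R35)
R37: 65  (via R11)
Shortest route: R15–R35–R10–R11–R37 = 65 ms.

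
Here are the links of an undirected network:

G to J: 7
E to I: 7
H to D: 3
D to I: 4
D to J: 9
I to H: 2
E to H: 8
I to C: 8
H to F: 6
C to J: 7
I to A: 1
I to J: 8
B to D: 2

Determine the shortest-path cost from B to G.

Running Dijkstra from B:
B: 0
D: 2  (via B)
H: 5  (via D)
I: 6  (via D)
A: 7  (via I)
F: 11  (via H)
J: 11  (via D)
E: 13  (via H)
C: 14  (via I)
G: 18  (via J)
Shortest route: B–D–J–G = 18.

18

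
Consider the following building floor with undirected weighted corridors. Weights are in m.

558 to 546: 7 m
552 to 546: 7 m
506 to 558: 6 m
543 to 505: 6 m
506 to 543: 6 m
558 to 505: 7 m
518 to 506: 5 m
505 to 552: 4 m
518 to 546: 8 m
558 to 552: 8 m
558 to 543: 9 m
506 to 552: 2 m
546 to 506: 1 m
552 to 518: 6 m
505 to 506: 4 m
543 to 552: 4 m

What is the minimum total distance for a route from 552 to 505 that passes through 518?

Best 552 to 518: 552 → 518 costing 6
Shortest 518→505: 518 → 506 → 505 = 9
Total via 518: 6 + 9 = 15 m.

15 m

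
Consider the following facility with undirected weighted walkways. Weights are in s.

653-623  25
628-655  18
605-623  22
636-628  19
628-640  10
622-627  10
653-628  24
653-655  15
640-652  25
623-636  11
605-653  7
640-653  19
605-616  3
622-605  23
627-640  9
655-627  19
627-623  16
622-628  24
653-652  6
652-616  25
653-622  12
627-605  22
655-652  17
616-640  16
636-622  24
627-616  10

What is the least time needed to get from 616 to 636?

Enumerating some paths:
616 - 605 - 623 - 636: 3+22+11 = 36
616 - 627 - 623 - 636: 10+16+11 = 37
The minimum is 36 s via 616 - 605 - 623 - 636.

36 s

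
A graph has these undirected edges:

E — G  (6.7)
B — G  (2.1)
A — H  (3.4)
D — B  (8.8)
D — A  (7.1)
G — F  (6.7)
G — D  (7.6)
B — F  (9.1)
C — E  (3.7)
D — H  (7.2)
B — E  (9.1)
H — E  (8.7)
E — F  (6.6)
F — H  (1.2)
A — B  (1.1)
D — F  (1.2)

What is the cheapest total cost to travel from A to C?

Shortest distances from A:
A: 0
B: 1.1  (via A)
G: 3.2  (via B)
H: 3.4  (via A)
F: 4.6  (via H)
D: 5.8  (via F)
E: 9.9  (via G)
C: 13.6  (via E)
Shortest route: A → B → G → E → C = 13.6.

13.6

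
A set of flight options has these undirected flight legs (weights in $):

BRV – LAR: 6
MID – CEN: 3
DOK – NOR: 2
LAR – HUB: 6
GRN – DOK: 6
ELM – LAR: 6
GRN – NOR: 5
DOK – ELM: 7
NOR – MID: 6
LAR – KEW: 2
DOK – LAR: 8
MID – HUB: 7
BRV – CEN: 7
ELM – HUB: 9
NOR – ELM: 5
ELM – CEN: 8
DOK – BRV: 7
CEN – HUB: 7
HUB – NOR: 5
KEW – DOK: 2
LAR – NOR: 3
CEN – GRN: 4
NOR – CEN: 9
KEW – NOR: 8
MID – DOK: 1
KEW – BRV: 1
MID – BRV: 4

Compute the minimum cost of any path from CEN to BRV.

$7

Compare a few routes:
CEN → GRN → DOK → KEW → BRV: 4+6+2+1 = 13
CEN → MID → DOK → BRV: 3+1+7 = 11
CEN → BRV: 7 = 7
CEN → MID → DOK → NOR → LAR → KEW → BRV: 3+1+2+3+2+1 = 12
Cheapest is CEN → BRV at $7.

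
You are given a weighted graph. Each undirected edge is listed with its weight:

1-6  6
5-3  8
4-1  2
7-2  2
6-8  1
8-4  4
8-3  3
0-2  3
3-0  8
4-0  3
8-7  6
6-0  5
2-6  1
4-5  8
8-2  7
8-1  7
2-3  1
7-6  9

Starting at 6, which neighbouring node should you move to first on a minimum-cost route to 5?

2

Compare a few routes:
6–8–3–5: 1+3+8 = 12
6–8–4–5: 1+4+8 = 13
6–2–3–5: 1+1+8 = 10
Cheapest is 6–2–3–5 at 10.
So from 6 the first move is to 2.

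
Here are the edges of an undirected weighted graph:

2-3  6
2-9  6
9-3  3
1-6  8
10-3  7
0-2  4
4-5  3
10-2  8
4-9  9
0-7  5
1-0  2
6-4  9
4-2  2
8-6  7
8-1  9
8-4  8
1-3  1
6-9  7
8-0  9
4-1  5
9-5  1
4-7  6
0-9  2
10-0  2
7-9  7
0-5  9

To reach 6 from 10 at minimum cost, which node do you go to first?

Enumerating some paths:
10–0–1–3–9–6: 2+2+1+3+7 = 15
10–0–1–6: 2+2+8 = 12
10–0–9–6: 2+2+7 = 11
Cheapest is 10–0–9–6 at 11.
So from 10 the first move is to 0.

0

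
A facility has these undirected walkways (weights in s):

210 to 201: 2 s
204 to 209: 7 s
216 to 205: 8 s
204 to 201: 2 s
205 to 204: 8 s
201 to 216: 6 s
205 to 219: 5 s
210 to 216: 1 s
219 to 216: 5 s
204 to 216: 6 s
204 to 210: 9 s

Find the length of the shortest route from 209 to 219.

17 s

Compare a few routes:
209 → 204 → 216 → 219: 7+6+5 = 18
209 → 204 → 201 → 210 → 216 → 219: 7+2+2+1+5 = 17
Cheapest is 209 → 204 → 201 → 210 → 216 → 219 at 17 s.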